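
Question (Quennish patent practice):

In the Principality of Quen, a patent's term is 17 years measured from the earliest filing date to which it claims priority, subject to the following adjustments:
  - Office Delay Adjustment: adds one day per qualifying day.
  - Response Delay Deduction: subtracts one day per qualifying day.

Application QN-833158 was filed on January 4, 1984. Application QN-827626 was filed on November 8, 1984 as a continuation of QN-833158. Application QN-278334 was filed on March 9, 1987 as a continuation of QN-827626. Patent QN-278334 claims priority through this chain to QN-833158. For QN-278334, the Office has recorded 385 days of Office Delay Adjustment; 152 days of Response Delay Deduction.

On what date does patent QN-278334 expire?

Earliest priority filing: 4 January 1984.
Base term: 4 January 1984 + 17 years → 4 January 2001.
Office Delay Adjustment: +385 days → 24 January 2002.
Response Delay Deduction: −152 days → 25 August 2001.

August 25, 2001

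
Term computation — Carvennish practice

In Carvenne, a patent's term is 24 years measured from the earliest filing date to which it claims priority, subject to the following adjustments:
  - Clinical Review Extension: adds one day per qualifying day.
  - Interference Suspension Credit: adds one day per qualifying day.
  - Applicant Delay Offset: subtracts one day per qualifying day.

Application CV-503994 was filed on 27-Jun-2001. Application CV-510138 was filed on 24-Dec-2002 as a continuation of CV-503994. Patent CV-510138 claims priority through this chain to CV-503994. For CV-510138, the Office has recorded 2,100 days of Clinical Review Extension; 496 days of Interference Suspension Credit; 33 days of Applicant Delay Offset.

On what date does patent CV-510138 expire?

Earliest priority filing: 27 June 2001.
Base term: 27 June 2001 + 24 years → 27 June 2025.
Clinical Review Extension: +2100 days → 28 March 2031.
Interference Suspension Credit: +496 days → 5 August 2032.
Applicant Delay Offset: −33 days → 3 July 2032.

July 3, 2032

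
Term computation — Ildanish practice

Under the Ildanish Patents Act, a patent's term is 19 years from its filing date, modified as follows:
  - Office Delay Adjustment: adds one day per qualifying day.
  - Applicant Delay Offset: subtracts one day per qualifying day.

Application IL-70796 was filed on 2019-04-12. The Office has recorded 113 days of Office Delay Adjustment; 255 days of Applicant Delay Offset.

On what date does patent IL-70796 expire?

Base term: filing date + 19 years → 12 April 2038.
Office Delay Adjustment: +113 days → 3 August 2038.
Applicant Delay Offset: −255 days → 21 November 2037.

2037-11-21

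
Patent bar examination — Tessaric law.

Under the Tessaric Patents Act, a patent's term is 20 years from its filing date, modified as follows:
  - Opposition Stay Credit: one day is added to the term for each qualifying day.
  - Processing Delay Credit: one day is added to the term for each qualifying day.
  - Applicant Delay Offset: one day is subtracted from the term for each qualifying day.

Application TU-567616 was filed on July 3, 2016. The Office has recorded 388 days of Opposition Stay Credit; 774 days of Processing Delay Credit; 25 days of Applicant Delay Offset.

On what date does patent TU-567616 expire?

August 14, 2039

Base term: filing date + 20 years → 3 July 2036.
Opposition Stay Credit: +388 days → 26 July 2037.
Processing Delay Credit: +774 days → 8 September 2039.
Applicant Delay Offset: −25 days → 14 August 2039.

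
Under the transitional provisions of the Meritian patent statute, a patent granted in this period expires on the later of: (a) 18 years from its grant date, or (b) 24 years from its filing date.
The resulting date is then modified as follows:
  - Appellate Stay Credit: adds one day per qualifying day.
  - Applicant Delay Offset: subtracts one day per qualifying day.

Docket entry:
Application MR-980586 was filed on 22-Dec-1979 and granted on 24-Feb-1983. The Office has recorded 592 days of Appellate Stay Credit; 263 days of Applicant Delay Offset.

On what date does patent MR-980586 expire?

(a) grant + 18 years → 24 February 2001.
(b) filing + 24 years → 22 December 2003.
Later of the two: 22 December 2003.
Appellate Stay Credit: +592 days → 5 August 2005.
Applicant Delay Offset: −263 days → 15 November 2004.

2004-11-15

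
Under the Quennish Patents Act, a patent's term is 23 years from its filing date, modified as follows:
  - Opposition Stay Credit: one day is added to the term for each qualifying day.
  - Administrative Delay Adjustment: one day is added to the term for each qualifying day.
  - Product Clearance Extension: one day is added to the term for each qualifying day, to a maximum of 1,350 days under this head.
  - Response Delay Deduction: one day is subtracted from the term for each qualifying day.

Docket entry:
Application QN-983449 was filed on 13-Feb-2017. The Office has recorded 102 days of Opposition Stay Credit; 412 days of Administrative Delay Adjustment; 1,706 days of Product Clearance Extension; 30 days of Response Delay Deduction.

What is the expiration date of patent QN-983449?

Base term: filing date + 23 years → 13 February 2040.
Opposition Stay Credit: +102 days → 25 May 2040.
Administrative Delay Adjustment: +412 days → 11 July 2041.
Product Clearance Extension: 1706 days claimed exceeds the 1350-day cap, so +1350 days → 22 March 2045.
Response Delay Deduction: −30 days → 20 February 2045.

2045-02-20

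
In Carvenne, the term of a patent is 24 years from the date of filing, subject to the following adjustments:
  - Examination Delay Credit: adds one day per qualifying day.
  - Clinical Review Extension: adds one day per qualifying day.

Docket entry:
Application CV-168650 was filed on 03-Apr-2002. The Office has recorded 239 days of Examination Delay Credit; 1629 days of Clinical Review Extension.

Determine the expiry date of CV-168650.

Base term: filing date + 24 years → 3 April 2026.
Examination Delay Credit: +239 days → 28 November 2026.
Clinical Review Extension: +1629 days → 15 May 2031.

2031-05-15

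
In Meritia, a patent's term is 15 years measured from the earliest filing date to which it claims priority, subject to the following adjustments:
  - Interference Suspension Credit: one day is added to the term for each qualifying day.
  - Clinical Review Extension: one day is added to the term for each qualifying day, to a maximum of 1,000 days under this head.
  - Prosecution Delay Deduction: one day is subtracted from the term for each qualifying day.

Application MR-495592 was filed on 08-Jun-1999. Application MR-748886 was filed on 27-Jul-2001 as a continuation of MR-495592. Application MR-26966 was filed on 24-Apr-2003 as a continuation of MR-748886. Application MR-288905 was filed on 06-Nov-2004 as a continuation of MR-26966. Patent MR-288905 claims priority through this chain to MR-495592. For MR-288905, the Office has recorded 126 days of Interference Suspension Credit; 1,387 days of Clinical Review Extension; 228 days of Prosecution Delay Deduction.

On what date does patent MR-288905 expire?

Earliest priority filing: 8 June 1999.
Base term: 8 June 1999 + 15 years → 8 June 2014.
Interference Suspension Credit: +126 days → 12 October 2014.
Clinical Review Extension: 1387 days claimed exceeds the 1000-day cap, so +1000 days → 8 July 2017.
Prosecution Delay Deduction: −228 days → 22 November 2016.

2016-11-22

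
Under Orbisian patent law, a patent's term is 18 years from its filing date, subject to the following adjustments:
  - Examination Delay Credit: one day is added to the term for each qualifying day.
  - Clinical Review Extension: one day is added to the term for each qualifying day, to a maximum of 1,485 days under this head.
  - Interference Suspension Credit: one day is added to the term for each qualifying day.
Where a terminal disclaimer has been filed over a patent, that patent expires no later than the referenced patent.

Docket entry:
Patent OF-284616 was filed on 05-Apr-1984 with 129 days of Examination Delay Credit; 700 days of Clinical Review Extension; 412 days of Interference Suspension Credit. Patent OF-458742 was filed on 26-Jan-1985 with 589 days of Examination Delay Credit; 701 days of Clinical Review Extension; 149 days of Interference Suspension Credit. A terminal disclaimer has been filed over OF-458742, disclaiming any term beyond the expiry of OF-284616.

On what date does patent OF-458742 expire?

Natural term of OF-458742:
  Base: filing + 18 years → 26 January 2003.
  Examination Delay Credit: +589 days → 6 September 2004.
  Clinical Review Extension: 701 days (within the 1485-day cap) → +701 days → 8 August 2006.
  Interference Suspension Credit: +149 days → 4 January 2007.
Expiry of referenced patent OF-284616:
  Base: filing + 18 years → 5 April 2002.
  Examination Delay Credit: +129 days → 12 August 2002.
  Clinical Review Extension: 700 days (within the 1485-day cap) → +700 days → 12 July 2004.
  Interference Suspension Credit: +412 days → 28 August 2005.
Terminal disclaimer: OF-458742 expires on the earlier of 4 January 2007 and 28 August 2005.

August 28, 2005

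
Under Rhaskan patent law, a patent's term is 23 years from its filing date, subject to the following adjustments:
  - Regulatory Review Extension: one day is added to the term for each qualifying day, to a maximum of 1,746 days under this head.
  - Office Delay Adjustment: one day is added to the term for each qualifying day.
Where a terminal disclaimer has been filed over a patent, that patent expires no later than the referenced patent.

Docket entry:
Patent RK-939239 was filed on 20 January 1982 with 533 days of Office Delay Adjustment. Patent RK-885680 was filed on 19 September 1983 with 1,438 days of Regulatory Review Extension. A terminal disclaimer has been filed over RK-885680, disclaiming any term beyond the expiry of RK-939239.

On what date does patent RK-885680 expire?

Natural term of RK-885680:
  Base: filing + 23 years → 19 September 2006.
  Regulatory Review Extension: 1438 days (within the 1746-day cap) → +1438 days → 27 August 2010.
Expiry of referenced patent RK-939239:
  Base: filing + 23 years → 20 January 2005.
  Office Delay Adjustment: +533 days → 7 July 2006.
Terminal disclaimer: RK-885680 expires on the earlier of 27 August 2010 and 7 July 2006.

2006-07-07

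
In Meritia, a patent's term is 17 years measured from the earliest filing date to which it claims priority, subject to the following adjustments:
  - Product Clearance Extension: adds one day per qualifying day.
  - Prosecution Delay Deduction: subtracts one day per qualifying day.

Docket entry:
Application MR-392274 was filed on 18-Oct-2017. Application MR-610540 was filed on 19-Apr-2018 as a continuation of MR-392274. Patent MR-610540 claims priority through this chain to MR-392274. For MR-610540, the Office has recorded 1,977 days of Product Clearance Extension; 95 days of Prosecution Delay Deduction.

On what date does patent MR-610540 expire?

Earliest priority filing: 18 October 2017.
Base term: 18 October 2017 + 17 years → 18 October 2034.
Product Clearance Extension: +1977 days → 17 March 2040.
Prosecution Delay Deduction: −95 days → 13 December 2039.

2039-12-13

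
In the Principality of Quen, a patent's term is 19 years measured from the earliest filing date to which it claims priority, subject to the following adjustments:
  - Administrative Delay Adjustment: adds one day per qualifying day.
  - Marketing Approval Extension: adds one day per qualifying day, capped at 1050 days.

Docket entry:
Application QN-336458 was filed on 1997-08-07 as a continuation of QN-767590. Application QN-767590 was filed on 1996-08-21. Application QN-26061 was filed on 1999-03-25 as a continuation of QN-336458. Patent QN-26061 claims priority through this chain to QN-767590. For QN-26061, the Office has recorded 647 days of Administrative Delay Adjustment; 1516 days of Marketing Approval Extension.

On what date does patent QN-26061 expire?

April 13, 2020

Earliest priority filing: 21 August 1996.
Base term: 21 August 1996 + 19 years → 21 August 2015.
Administrative Delay Adjustment: +647 days → 29 May 2017.
Marketing Approval Extension: 1516 days claimed exceeds the 1050-day cap, so +1050 days → 13 April 2020.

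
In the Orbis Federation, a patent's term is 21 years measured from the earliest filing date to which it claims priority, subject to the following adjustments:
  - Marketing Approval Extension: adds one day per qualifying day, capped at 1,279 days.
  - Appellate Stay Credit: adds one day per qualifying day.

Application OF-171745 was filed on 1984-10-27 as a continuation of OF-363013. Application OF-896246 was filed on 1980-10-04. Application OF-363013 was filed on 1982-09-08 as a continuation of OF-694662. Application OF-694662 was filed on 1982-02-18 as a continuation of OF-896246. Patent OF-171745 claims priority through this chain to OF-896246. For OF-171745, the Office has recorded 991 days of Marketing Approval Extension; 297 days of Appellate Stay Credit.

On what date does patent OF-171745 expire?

April 14, 2005

Earliest priority filing: 4 October 1980.
Base term: 4 October 1980 + 21 years → 4 October 2001.
Marketing Approval Extension: 991 days (within the 1279-day cap) → +991 days → 21 June 2004.
Appellate Stay Credit: +297 days → 14 April 2005.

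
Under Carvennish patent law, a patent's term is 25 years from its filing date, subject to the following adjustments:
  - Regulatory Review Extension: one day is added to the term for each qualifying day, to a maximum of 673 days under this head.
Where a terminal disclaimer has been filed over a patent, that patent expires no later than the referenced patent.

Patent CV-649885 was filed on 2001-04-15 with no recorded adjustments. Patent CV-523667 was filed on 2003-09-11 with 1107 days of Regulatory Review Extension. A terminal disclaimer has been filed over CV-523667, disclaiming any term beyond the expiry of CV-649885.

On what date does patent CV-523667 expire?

Natural term of CV-523667:
  Base: filing + 25 years → 11 September 2028.
  Regulatory Review Extension: 1107 days claimed exceeds the 673-day cap, so +673 days → 16 July 2030.
Expiry of referenced patent CV-649885:
  Base: filing + 25 years → 15 April 2026.
Terminal disclaimer: CV-523667 expires on the earlier of 16 July 2030 and 15 April 2026.

April 15, 2026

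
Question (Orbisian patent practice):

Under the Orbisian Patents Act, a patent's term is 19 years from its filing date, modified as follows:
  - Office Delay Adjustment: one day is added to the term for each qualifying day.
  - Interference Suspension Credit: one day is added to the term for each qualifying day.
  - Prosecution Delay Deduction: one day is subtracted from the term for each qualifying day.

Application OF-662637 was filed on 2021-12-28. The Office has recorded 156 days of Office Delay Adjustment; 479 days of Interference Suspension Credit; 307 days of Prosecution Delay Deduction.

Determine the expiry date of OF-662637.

Base term: filing date + 19 years → 28 December 2040.
Office Delay Adjustment: +156 days → 2 June 2041.
Interference Suspension Credit: +479 days → 24 September 2042.
Prosecution Delay Deduction: −307 days → 21 November 2041.

2041-11-21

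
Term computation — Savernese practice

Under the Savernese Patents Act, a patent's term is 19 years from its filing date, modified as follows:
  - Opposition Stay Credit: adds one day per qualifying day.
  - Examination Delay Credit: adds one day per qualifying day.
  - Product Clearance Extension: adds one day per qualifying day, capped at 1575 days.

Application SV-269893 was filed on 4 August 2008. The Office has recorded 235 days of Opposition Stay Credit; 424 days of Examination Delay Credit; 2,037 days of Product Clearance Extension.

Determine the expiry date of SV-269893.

September 15, 2033

Base term: filing date + 19 years → 4 August 2027.
Opposition Stay Credit: +235 days → 26 March 2028.
Examination Delay Credit: +424 days → 24 May 2029.
Product Clearance Extension: 2037 days claimed exceeds the 1575-day cap, so +1575 days → 15 September 2033.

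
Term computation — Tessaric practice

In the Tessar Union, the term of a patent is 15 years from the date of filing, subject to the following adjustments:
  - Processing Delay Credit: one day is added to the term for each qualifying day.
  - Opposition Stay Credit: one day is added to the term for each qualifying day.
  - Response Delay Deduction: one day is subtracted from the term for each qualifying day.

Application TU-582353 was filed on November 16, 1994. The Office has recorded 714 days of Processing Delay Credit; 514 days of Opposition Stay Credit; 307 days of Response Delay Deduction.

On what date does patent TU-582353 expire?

2012-05-25

Base term: filing date + 15 years → 16 November 2009.
Processing Delay Credit: +714 days → 31 October 2011.
Opposition Stay Credit: +514 days → 28 March 2013.
Response Delay Deduction: −307 days → 25 May 2012.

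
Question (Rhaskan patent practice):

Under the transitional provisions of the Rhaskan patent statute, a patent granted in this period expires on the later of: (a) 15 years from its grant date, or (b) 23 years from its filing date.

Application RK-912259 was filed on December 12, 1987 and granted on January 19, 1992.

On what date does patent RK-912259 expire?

2010-12-12

(a) grant + 15 years → 19 January 2007.
(b) filing + 23 years → 12 December 2010.
Later of the two: 12 December 2010.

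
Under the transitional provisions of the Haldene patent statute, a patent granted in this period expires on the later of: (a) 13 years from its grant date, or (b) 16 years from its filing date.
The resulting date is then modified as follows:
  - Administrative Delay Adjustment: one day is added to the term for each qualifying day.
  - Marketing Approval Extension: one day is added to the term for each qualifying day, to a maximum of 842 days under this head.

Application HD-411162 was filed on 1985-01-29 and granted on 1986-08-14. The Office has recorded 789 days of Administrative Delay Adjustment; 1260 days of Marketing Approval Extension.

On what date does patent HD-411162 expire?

(a) grant + 13 years → 14 August 1999.
(b) filing + 16 years → 29 January 2001.
Later of the two: 29 January 2001.
Administrative Delay Adjustment: +789 days → 29 March 2003.
Marketing Approval Extension: 1260 days claimed exceeds the 842-day cap, so +842 days → 18 July 2005.

2005-07-18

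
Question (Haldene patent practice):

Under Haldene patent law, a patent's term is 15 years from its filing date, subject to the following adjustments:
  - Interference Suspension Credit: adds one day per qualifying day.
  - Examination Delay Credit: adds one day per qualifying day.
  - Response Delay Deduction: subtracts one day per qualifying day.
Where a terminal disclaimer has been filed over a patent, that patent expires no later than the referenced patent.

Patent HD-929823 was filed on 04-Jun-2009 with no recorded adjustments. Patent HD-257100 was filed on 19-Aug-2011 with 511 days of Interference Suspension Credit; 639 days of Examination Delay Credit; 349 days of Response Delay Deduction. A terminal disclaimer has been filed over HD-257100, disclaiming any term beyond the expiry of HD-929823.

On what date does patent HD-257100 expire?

2024-06-04

Natural term of HD-257100:
  Base: filing + 15 years → 19 August 2026.
  Interference Suspension Credit: +511 days → 12 January 2028.
  Examination Delay Credit: +639 days → 12 October 2029.
  Response Delay Deduction: −349 days → 28 October 2028.
Expiry of referenced patent HD-929823:
  Base: filing + 15 years → 4 June 2024.
Terminal disclaimer: HD-257100 expires on the earlier of 28 October 2028 and 4 June 2024.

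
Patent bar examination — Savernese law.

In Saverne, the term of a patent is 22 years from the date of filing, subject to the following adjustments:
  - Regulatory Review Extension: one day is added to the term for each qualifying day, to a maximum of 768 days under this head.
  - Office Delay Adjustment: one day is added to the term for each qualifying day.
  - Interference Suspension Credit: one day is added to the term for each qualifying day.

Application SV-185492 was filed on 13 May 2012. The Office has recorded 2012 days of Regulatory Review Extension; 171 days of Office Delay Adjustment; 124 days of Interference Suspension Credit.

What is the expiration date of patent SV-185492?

Base term: filing date + 22 years → 13 May 2034.
Regulatory Review Extension: 2012 days claimed exceeds the 768-day cap, so +768 days → 19 June 2036.
Office Delay Adjustment: +171 days → 7 December 2036.
Interference Suspension Credit: +124 days → 10 April 2037.

April 10, 2037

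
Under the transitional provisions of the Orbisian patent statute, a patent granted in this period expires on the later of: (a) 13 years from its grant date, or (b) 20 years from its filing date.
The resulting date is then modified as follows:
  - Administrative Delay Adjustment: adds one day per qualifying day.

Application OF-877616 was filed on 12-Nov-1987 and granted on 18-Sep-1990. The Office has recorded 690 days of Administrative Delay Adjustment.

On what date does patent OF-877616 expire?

2009-10-02

(a) grant + 13 years → 18 September 2003.
(b) filing + 20 years → 12 November 2007.
Later of the two: 12 November 2007.
Administrative Delay Adjustment: +690 days → 2 October 2009.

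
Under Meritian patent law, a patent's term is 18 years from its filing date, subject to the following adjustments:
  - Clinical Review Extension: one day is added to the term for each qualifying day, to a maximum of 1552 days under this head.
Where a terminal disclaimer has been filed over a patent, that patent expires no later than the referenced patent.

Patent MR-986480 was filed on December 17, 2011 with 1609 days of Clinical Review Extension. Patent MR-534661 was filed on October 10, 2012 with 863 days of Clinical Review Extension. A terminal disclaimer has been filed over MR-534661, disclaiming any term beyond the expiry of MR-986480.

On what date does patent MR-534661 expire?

Natural term of MR-534661:
  Base: filing + 18 years → 10 October 2030.
  Clinical Review Extension: 863 days (within the 1552-day cap) → +863 days → 19 February 2033.
Expiry of referenced patent MR-986480:
  Base: filing + 18 years → 17 December 2029.
  Clinical Review Extension: 1609 days claimed exceeds the 1552-day cap, so +1552 days → 18 March 2034.
Terminal disclaimer: MR-534661 expires on the earlier of 19 February 2033 and 18 March 2034.

2033-02-19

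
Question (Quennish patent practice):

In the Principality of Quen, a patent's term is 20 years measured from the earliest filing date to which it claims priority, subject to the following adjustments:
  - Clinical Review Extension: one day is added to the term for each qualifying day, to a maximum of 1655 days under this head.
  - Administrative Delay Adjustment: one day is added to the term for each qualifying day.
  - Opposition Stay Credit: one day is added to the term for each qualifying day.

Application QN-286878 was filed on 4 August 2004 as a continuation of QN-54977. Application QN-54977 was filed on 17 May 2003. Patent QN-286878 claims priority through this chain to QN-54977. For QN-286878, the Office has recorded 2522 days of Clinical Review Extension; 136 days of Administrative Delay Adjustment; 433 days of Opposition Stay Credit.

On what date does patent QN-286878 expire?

Earliest priority filing: 17 May 2003.
Base term: 17 May 2003 + 20 years → 17 May 2023.
Clinical Review Extension: 2522 days claimed exceeds the 1655-day cap, so +1655 days → 27 November 2027.
Administrative Delay Adjustment: +136 days → 11 April 2028.
Opposition Stay Credit: +433 days → 18 June 2029.

2029-06-18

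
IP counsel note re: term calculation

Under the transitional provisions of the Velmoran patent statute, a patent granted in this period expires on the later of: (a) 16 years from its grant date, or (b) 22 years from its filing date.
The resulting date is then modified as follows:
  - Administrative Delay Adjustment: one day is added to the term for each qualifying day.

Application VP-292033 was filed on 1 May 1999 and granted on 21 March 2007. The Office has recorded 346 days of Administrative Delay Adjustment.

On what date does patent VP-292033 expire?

2024-03-01

(a) grant + 16 years → 21 March 2023.
(b) filing + 22 years → 1 May 2021.
Later of the two: 21 March 2023.
Administrative Delay Adjustment: +346 days → 1 March 2024.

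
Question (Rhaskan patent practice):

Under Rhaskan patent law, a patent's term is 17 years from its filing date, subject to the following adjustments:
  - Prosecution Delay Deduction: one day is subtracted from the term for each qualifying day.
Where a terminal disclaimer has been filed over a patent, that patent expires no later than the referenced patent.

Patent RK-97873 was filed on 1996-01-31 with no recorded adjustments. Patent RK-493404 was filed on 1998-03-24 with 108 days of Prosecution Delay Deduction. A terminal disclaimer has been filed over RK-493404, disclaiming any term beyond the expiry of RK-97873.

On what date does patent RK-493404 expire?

Natural term of RK-493404:
  Base: filing + 17 years → 24 March 2015.
  Prosecution Delay Deduction: −108 days → 6 December 2014.
Expiry of referenced patent RK-97873:
  Base: filing + 17 years → 31 January 2013.
Terminal disclaimer: RK-493404 expires on the earlier of 6 December 2014 and 31 January 2013.

2013-01-31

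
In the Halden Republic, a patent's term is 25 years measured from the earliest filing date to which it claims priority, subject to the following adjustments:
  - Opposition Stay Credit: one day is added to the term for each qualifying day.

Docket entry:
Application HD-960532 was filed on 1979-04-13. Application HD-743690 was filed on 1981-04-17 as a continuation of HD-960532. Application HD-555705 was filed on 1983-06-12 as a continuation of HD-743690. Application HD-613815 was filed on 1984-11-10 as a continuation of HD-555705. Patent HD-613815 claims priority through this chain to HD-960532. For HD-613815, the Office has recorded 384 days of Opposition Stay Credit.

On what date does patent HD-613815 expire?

Earliest priority filing: 13 April 1979.
Base term: 13 April 1979 + 25 years → 13 April 2004.
Opposition Stay Credit: +384 days → 2 May 2005.

May 2, 2005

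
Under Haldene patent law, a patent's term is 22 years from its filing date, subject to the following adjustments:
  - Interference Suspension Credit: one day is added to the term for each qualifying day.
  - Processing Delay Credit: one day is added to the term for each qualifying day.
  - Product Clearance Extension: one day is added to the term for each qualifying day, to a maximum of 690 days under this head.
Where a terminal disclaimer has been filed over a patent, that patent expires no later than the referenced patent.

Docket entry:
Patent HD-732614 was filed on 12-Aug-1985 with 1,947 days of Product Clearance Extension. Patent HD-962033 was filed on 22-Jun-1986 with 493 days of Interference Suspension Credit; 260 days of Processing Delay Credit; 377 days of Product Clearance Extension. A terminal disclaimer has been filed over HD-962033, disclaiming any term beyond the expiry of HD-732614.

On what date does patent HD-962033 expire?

Natural term of HD-962033:
  Base: filing + 22 years → 22 June 2008.
  Interference Suspension Credit: +493 days → 28 October 2009.
  Processing Delay Credit: +260 days → 15 July 2010.
  Product Clearance Extension: 377 days (within the 690-day cap) → +377 days → 27 July 2011.
Expiry of referenced patent HD-732614:
  Base: filing + 22 years → 12 August 2007.
  Product Clearance Extension: 1947 days claimed exceeds the 690-day cap, so +690 days → 2 July 2009.
Terminal disclaimer: HD-962033 expires on the earlier of 27 July 2011 and 2 July 2009.

July 2, 2009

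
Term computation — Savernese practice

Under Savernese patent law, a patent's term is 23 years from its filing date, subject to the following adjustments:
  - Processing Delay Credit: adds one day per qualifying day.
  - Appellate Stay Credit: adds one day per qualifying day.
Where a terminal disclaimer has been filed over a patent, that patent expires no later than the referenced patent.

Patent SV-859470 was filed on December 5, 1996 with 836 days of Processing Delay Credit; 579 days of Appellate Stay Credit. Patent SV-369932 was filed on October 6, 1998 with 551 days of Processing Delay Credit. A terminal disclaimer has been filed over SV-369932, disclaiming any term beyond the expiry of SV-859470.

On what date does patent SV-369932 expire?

2023-04-10

Natural term of SV-369932:
  Base: filing + 23 years → 6 October 2021.
  Processing Delay Credit: +551 days → 10 April 2023.
Expiry of referenced patent SV-859470:
  Base: filing + 23 years → 5 December 2019.
  Processing Delay Credit: +836 days → 20 March 2022.
  Appellate Stay Credit: +579 days → 20 October 2023.
Terminal disclaimer: SV-369932 expires on the earlier of 10 April 2023 and 20 October 2023.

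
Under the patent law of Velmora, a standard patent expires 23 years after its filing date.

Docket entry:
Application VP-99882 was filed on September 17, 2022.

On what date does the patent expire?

2045-09-17

Filing date + 23 years → 17 September 2045.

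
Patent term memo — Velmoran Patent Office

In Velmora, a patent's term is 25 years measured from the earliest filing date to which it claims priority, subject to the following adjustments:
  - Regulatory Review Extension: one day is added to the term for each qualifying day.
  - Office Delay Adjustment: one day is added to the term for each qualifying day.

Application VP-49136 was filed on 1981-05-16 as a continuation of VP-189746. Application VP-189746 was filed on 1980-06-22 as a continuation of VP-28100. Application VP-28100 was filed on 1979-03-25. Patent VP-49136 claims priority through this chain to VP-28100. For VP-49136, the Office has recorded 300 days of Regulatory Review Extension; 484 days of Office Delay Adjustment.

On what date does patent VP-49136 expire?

Earliest priority filing: 25 March 1979.
Base term: 25 March 1979 + 25 years → 25 March 2004.
Regulatory Review Extension: +300 days → 19 January 2005.
Office Delay Adjustment: +484 days → 18 May 2006.

May 18, 2006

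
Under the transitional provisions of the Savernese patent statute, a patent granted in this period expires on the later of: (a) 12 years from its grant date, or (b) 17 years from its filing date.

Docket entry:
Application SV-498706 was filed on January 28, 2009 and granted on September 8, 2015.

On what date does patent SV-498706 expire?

(a) grant + 12 years → 8 September 2027.
(b) filing + 17 years → 28 January 2026.
Later of the two: 8 September 2027.

September 8, 2027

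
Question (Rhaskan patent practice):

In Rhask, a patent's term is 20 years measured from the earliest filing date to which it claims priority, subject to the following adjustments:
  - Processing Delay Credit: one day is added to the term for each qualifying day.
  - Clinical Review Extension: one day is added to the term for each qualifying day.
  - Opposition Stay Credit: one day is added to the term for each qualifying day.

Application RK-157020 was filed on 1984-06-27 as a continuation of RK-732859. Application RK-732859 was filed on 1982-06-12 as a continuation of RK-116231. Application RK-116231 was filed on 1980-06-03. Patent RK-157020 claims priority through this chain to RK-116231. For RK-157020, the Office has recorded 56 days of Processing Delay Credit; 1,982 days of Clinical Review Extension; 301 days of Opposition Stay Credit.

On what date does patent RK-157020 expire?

2006-10-29

Earliest priority filing: 3 June 1980.
Base term: 3 June 1980 + 20 years → 3 June 2000.
Processing Delay Credit: +56 days → 29 July 2000.
Clinical Review Extension: +1982 days → 1 January 2006.
Opposition Stay Credit: +301 days → 29 October 2006.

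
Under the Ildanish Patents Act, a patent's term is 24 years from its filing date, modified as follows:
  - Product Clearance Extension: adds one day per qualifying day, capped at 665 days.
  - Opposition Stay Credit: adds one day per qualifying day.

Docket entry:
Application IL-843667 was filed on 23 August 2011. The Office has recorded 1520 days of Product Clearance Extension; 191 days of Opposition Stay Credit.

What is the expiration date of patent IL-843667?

Base term: filing date + 24 years → 23 August 2035.
Product Clearance Extension: 1520 days claimed exceeds the 665-day cap, so +665 days → 18 June 2037.
Opposition Stay Credit: +191 days → 26 December 2037.

December 26, 2037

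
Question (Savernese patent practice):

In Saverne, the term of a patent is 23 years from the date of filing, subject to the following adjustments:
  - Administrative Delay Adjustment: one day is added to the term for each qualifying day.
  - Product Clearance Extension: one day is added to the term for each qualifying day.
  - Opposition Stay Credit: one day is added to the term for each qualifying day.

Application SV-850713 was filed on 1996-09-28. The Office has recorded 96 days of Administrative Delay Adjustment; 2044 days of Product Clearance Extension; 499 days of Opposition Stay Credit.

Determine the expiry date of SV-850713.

Base term: filing date + 23 years → 28 September 2019.
Administrative Delay Adjustment: +96 days → 2 January 2020.
Product Clearance Extension: +2044 days → 7 August 2025.
Opposition Stay Credit: +499 days → 19 December 2026.

December 19, 2026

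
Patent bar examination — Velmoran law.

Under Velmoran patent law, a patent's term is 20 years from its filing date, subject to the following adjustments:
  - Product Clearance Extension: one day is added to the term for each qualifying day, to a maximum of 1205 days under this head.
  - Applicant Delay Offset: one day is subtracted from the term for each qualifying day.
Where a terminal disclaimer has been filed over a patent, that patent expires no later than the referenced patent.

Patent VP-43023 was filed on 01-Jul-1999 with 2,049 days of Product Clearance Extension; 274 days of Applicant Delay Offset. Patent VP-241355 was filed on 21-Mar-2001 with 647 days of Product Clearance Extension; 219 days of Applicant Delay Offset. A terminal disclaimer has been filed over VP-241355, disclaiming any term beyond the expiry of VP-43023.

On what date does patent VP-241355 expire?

Natural term of VP-241355:
  Base: filing + 20 years → 21 March 2021.
  Product Clearance Extension: 647 days (within the 1205-day cap) → +647 days → 28 December 2022.
  Applicant Delay Offset: −219 days → 23 May 2022.
Expiry of referenced patent VP-43023:
  Base: filing + 20 years → 1 July 2019.
  Product Clearance Extension: 2049 days claimed exceeds the 1205-day cap, so +1205 days → 18 October 2022.
  Applicant Delay Offset: −274 days → 17 January 2022.
Terminal disclaimer: VP-241355 expires on the earlier of 23 May 2022 and 17 January 2022.

2022-01-17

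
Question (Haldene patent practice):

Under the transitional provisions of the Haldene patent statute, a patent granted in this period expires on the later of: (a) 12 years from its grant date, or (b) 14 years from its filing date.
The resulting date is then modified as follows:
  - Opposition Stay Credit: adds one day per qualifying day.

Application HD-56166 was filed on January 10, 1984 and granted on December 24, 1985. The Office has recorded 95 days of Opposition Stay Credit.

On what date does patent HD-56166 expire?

1998-04-15

(a) grant + 12 years → 24 December 1997.
(b) filing + 14 years → 10 January 1998.
Later of the two: 10 January 1998.
Opposition Stay Credit: +95 days → 15 April 1998.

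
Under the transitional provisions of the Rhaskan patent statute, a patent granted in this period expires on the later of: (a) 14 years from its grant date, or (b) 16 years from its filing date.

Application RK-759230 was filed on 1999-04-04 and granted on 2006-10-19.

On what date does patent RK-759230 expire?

(a) grant + 14 years → 19 October 2020.
(b) filing + 16 years → 4 April 2015.
Later of the two: 19 October 2020.

October 19, 2020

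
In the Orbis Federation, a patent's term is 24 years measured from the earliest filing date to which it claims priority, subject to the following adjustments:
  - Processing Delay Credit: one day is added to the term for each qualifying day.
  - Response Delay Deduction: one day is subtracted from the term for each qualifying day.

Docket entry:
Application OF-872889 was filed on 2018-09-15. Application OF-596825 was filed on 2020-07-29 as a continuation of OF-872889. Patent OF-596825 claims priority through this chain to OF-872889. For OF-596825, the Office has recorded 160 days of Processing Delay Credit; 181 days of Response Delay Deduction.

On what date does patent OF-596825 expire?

Earliest priority filing: 15 September 2018.
Base term: 15 September 2018 + 24 years → 15 September 2042.
Processing Delay Credit: +160 days → 22 February 2043.
Response Delay Deduction: −181 days → 25 August 2042.

2042-08-25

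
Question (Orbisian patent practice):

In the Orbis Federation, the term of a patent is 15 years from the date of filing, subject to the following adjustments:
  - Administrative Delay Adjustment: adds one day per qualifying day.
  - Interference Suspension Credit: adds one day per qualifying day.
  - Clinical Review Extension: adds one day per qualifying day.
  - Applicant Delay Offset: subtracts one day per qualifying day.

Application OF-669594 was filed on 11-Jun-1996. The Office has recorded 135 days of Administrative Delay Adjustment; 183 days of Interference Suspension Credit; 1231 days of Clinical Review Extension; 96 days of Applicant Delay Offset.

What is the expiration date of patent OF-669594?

Base term: filing date + 15 years → 11 June 2011.
Administrative Delay Adjustment: +135 days → 24 October 2011.
Interference Suspension Credit: +183 days → 24 April 2012.
Clinical Review Extension: +1231 days → 7 September 2015.
Applicant Delay Offset: −96 days → 3 June 2015.

June 3, 2015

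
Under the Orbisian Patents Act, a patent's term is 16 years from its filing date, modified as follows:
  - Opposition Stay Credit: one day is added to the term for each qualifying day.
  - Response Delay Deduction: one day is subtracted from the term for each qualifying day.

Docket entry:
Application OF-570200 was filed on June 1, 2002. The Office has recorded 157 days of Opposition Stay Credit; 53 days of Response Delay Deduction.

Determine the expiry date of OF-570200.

September 13, 2018

Base term: filing date + 16 years → 1 June 2018.
Opposition Stay Credit: +157 days → 5 November 2018.
Response Delay Deduction: −53 days → 13 September 2018.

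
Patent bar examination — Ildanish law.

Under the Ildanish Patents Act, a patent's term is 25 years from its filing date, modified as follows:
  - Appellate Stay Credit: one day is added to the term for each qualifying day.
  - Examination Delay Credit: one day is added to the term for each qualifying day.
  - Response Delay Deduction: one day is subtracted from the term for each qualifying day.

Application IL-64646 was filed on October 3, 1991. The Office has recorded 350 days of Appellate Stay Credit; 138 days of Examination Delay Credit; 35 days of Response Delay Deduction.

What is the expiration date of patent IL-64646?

Base term: filing date + 25 years → 3 October 2016.
Appellate Stay Credit: +350 days → 18 September 2017.
Examination Delay Credit: +138 days → 3 February 2018.
Response Delay Deduction: −35 days → 30 December 2017.

2017-12-30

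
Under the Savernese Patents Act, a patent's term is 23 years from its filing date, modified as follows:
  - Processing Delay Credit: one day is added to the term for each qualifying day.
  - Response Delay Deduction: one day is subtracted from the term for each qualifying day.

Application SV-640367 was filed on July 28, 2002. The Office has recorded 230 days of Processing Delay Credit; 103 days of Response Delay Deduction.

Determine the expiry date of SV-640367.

December 2, 2025

Base term: filing date + 23 years → 28 July 2025.
Processing Delay Credit: +230 days → 15 March 2026.
Response Delay Deduction: −103 days → 2 December 2025.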